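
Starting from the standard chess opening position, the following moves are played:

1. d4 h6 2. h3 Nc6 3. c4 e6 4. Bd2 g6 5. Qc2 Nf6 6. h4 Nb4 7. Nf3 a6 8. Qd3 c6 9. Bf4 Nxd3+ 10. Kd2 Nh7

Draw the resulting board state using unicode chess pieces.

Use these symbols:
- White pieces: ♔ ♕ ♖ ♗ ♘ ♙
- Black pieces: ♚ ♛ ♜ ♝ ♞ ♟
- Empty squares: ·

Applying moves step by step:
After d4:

♜ ♞ ♝ ♛ ♚ ♝ ♞ ♜
♟ ♟ ♟ ♟ ♟ ♟ ♟ ♟
· · · · · · · ·
· · · · · · · ·
· · · ♙ · · · ·
· · · · · · · ·
♙ ♙ ♙ · ♙ ♙ ♙ ♙
♖ ♘ ♗ ♕ ♔ ♗ ♘ ♖


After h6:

♜ ♞ ♝ ♛ ♚ ♝ ♞ ♜
♟ ♟ ♟ ♟ ♟ ♟ ♟ ·
· · · · · · · ♟
· · · · · · · ·
· · · ♙ · · · ·
· · · · · · · ·
♙ ♙ ♙ · ♙ ♙ ♙ ♙
♖ ♘ ♗ ♕ ♔ ♗ ♘ ♖


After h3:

♜ ♞ ♝ ♛ ♚ ♝ ♞ ♜
♟ ♟ ♟ ♟ ♟ ♟ ♟ ·
· · · · · · · ♟
· · · · · · · ·
· · · ♙ · · · ·
· · · · · · · ♙
♙ ♙ ♙ · ♙ ♙ ♙ ·
♖ ♘ ♗ ♕ ♔ ♗ ♘ ♖


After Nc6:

♜ · ♝ ♛ ♚ ♝ ♞ ♜
♟ ♟ ♟ ♟ ♟ ♟ ♟ ·
· · ♞ · · · · ♟
· · · · · · · ·
· · · ♙ · · · ·
· · · · · · · ♙
♙ ♙ ♙ · ♙ ♙ ♙ ·
♖ ♘ ♗ ♕ ♔ ♗ ♘ ♖


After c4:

♜ · ♝ ♛ ♚ ♝ ♞ ♜
♟ ♟ ♟ ♟ ♟ ♟ ♟ ·
· · ♞ · · · · ♟
· · · · · · · ·
· · ♙ ♙ · · · ·
· · · · · · · ♙
♙ ♙ · · ♙ ♙ ♙ ·
♖ ♘ ♗ ♕ ♔ ♗ ♘ ♖


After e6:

♜ · ♝ ♛ ♚ ♝ ♞ ♜
♟ ♟ ♟ ♟ · ♟ ♟ ·
· · ♞ · ♟ · · ♟
· · · · · · · ·
· · ♙ ♙ · · · ·
· · · · · · · ♙
♙ ♙ · · ♙ ♙ ♙ ·
♖ ♘ ♗ ♕ ♔ ♗ ♘ ♖


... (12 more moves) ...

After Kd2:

♜ · ♝ ♛ ♚ ♝ · ♜
· ♟ · ♟ · ♟ · ·
♟ · ♟ · ♟ ♞ ♟ ♟
· · · · · · · ·
· · ♙ ♙ · ♗ · ♙
· · · ♞ · ♘ · ·
♙ ♙ · ♔ ♙ ♙ ♙ ·
♖ ♘ · · · ♗ · ♖


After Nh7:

♜ · ♝ ♛ ♚ ♝ · ♜
· ♟ · ♟ · ♟ · ♞
♟ · ♟ · ♟ · ♟ ♟
· · · · · · · ·
· · ♙ ♙ · ♗ · ♙
· · · ♞ · ♘ · ·
♙ ♙ · ♔ ♙ ♙ ♙ ·
♖ ♘ · · · ♗ · ♖



  a b c d e f g h
  ─────────────────
8│♜ · ♝ ♛ ♚ ♝ · ♜│8
7│· ♟ · ♟ · ♟ · ♞│7
6│♟ · ♟ · ♟ · ♟ ♟│6
5│· · · · · · · ·│5
4│· · ♙ ♙ · ♗ · ♙│4
3│· · · ♞ · ♘ · ·│3
2│♙ ♙ · ♔ ♙ ♙ ♙ ·│2
1│♖ ♘ · · · ♗ · ♖│1
  ─────────────────
  a b c d e f g h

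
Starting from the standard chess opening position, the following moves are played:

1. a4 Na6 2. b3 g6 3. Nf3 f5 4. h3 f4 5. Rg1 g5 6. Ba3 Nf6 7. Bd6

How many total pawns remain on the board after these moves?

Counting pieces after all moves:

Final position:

  a b c d e f g h
  ─────────────────
8│♜ · ♝ ♛ ♚ ♝ · ♜│8
7│♟ ♟ ♟ ♟ ♟ · · ♟│7
6│♞ · · ♗ · ♞ · ·│6
5│· · · · · · ♟ ·│5
4│♙ · · · · ♟ · ·│4
3│· ♙ · · · ♘ · ♙│3
2│· · ♙ ♙ ♙ ♙ ♙ ·│2
1│♖ ♘ · ♕ ♔ ♗ ♖ ·│1
  ─────────────────
  a b c d e f g h


16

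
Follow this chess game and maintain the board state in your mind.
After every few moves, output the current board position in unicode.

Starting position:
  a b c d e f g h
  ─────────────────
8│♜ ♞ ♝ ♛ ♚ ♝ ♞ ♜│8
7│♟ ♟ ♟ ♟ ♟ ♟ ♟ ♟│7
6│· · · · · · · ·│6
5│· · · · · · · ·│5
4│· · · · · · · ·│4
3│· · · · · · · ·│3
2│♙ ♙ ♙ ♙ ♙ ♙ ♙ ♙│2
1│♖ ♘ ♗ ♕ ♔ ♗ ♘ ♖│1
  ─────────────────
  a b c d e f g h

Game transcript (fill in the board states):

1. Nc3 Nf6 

  a b c d e f g h
  ─────────────────
8│♜ ♞ ♝ ♛ ♚ ♝ · ♜│8
7│♟ ♟ ♟ ♟ ♟ ♟ ♟ ♟│7
6│· · · · · ♞ · ·│6
5│· · · · · · · ·│5
4│· · · · · · · ·│4
3│· · ♘ · · · · ·│3
2│♙ ♙ ♙ ♙ ♙ ♙ ♙ ♙│2
1│♖ · ♗ ♕ ♔ ♗ ♘ ♖│1
  ─────────────────
  a b c d e f g h

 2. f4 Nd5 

  a b c d e f g h
  ─────────────────
8│♜ ♞ ♝ ♛ ♚ ♝ · ♜│8
7│♟ ♟ ♟ ♟ ♟ ♟ ♟ ♟│7
6│· · · · · · · ·│6
5│· · · ♞ · · · ·│5
4│· · · · · ♙ · ·│4
3│· · ♘ · · · · ·│3
2│♙ ♙ ♙ ♙ ♙ · ♙ ♙│2
1│♖ · ♗ ♕ ♔ ♗ ♘ ♖│1
  ─────────────────
  a b c d e f g h

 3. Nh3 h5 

  a b c d e f g h
  ─────────────────
8│♜ ♞ ♝ ♛ ♚ ♝ · ♜│8
7│♟ ♟ ♟ ♟ ♟ ♟ ♟ ·│7
6│· · · · · · · ·│6
5│· · · ♞ · · · ♟│5
4│· · · · · ♙ · ·│4
3│· · ♘ · · · · ♘│3
2│♙ ♙ ♙ ♙ ♙ · ♙ ♙│2
1│♖ · ♗ ♕ ♔ ♗ · ♖│1
  ─────────────────
  a b c d e f g h

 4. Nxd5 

  a b c d e f g h
  ─────────────────
8│♜ ♞ ♝ ♛ ♚ ♝ · ♜│8
7│♟ ♟ ♟ ♟ ♟ ♟ ♟ ·│7
6│· · · · · · · ·│6
5│· · · ♘ · · · ♟│5
4│· · · · · ♙ · ·│4
3│· · · · · · · ♘│3
2│♙ ♙ ♙ ♙ ♙ · ♙ ♙│2
1│♖ · ♗ ♕ ♔ ♗ · ♖│1
  ─────────────────
  a b c d e f g h


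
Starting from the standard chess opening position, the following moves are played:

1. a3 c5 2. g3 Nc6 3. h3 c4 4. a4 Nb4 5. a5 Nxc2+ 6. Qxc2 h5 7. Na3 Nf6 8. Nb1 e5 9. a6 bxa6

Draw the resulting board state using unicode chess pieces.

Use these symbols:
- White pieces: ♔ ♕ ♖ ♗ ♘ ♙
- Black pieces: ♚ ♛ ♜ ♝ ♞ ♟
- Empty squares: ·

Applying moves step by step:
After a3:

♜ ♞ ♝ ♛ ♚ ♝ ♞ ♜
♟ ♟ ♟ ♟ ♟ ♟ ♟ ♟
· · · · · · · ·
· · · · · · · ·
· · · · · · · ·
♙ · · · · · · ·
· ♙ ♙ ♙ ♙ ♙ ♙ ♙
♖ ♘ ♗ ♕ ♔ ♗ ♘ ♖


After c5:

♜ ♞ ♝ ♛ ♚ ♝ ♞ ♜
♟ ♟ · ♟ ♟ ♟ ♟ ♟
· · · · · · · ·
· · ♟ · · · · ·
· · · · · · · ·
♙ · · · · · · ·
· ♙ ♙ ♙ ♙ ♙ ♙ ♙
♖ ♘ ♗ ♕ ♔ ♗ ♘ ♖


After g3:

♜ ♞ ♝ ♛ ♚ ♝ ♞ ♜
♟ ♟ · ♟ ♟ ♟ ♟ ♟
· · · · · · · ·
· · ♟ · · · · ·
· · · · · · · ·
♙ · · · · · ♙ ·
· ♙ ♙ ♙ ♙ ♙ · ♙
♖ ♘ ♗ ♕ ♔ ♗ ♘ ♖


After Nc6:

♜ · ♝ ♛ ♚ ♝ ♞ ♜
♟ ♟ · ♟ ♟ ♟ ♟ ♟
· · ♞ · · · · ·
· · ♟ · · · · ·
· · · · · · · ·
♙ · · · · · ♙ ·
· ♙ ♙ ♙ ♙ ♙ · ♙
♖ ♘ ♗ ♕ ♔ ♗ ♘ ♖


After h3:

♜ · ♝ ♛ ♚ ♝ ♞ ♜
♟ ♟ · ♟ ♟ ♟ ♟ ♟
· · ♞ · · · · ·
· · ♟ · · · · ·
· · · · · · · ·
♙ · · · · · ♙ ♙
· ♙ ♙ ♙ ♙ ♙ · ·
♖ ♘ ♗ ♕ ♔ ♗ ♘ ♖


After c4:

♜ · ♝ ♛ ♚ ♝ ♞ ♜
♟ ♟ · ♟ ♟ ♟ ♟ ♟
· · ♞ · · · · ·
· · · · · · · ·
· · ♟ · · · · ·
♙ · · · · · ♙ ♙
· ♙ ♙ ♙ ♙ ♙ · ·
♖ ♘ ♗ ♕ ♔ ♗ ♘ ♖


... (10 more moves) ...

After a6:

♜ · ♝ ♛ ♚ ♝ · ♜
♟ ♟ · ♟ · ♟ ♟ ·
♙ · · · · ♞ · ·
· · · · ♟ · · ♟
· · ♟ · · · · ·
· · · · · · ♙ ♙
· ♙ ♕ ♙ ♙ ♙ · ·
♖ ♘ ♗ · ♔ ♗ ♘ ♖


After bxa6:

♜ · ♝ ♛ ♚ ♝ · ♜
♟ · · ♟ · ♟ ♟ ·
♟ · · · · ♞ · ·
· · · · ♟ · · ♟
· · ♟ · · · · ·
· · · · · · ♙ ♙
· ♙ ♕ ♙ ♙ ♙ · ·
♖ ♘ ♗ · ♔ ♗ ♘ ♖



  a b c d e f g h
  ─────────────────
8│♜ · ♝ ♛ ♚ ♝ · ♜│8
7│♟ · · ♟ · ♟ ♟ ·│7
6│♟ · · · · ♞ · ·│6
5│· · · · ♟ · · ♟│5
4│· · ♟ · · · · ·│4
3│· · · · · · ♙ ♙│3
2│· ♙ ♕ ♙ ♙ ♙ · ·│2
1│♖ ♘ ♗ · ♔ ♗ ♘ ♖│1
  ─────────────────
  a b c d e f g h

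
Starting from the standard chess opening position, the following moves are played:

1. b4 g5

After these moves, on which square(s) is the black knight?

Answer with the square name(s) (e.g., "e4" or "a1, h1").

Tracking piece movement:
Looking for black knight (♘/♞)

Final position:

  a b c d e f g h
  ─────────────────
8│♜ ♞ ♝ ♛ ♚ ♝ ♞ ♜│8
7│♟ ♟ ♟ ♟ ♟ ♟ · ♟│7
6│· · · · · · · ·│6
5│· · · · · · ♟ ·│5
4│· ♙ · · · · · ·│4
3│· · · · · · · ·│3
2│♙ · ♙ ♙ ♙ ♙ ♙ ♙│2
1│♖ ♘ ♗ ♕ ♔ ♗ ♘ ♖│1
  ─────────────────
  a b c d e f g h


b8, g8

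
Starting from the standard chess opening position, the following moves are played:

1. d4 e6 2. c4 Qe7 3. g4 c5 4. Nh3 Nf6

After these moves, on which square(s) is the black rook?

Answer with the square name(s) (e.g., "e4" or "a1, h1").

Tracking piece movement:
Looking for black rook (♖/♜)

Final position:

  a b c d e f g h
  ─────────────────
8│♜ ♞ ♝ · ♚ ♝ · ♜│8
7│♟ ♟ · ♟ ♛ ♟ ♟ ♟│7
6│· · · · ♟ ♞ · ·│6
5│· · ♟ · · · · ·│5
4│· · ♙ ♙ · · ♙ ·│4
3│· · · · · · · ♘│3
2│♙ ♙ · · ♙ ♙ · ♙│2
1│♖ ♘ ♗ ♕ ♔ ♗ · ♖│1
  ─────────────────
  a b c d e f g h


a8, h8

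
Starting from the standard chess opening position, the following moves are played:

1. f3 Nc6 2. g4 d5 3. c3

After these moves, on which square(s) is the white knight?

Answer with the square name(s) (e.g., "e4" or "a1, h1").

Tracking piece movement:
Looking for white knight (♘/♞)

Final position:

  a b c d e f g h
  ─────────────────
8│♜ · ♝ ♛ ♚ ♝ ♞ ♜│8
7│♟ ♟ ♟ · ♟ ♟ ♟ ♟│7
6│· · ♞ · · · · ·│6
5│· · · ♟ · · · ·│5
4│· · · · · · ♙ ·│4
3│· · ♙ · · ♙ · ·│3
2│♙ ♙ · ♙ ♙ · · ♙│2
1│♖ ♘ ♗ ♕ ♔ ♗ ♘ ♖│1
  ─────────────────
  a b c d e f g h


b1, g1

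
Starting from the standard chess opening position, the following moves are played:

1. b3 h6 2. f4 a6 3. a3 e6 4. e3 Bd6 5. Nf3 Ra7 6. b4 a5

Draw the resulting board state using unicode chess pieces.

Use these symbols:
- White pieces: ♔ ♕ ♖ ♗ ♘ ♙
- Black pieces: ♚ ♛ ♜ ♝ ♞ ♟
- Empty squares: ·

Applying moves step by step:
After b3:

♜ ♞ ♝ ♛ ♚ ♝ ♞ ♜
♟ ♟ ♟ ♟ ♟ ♟ ♟ ♟
· · · · · · · ·
· · · · · · · ·
· · · · · · · ·
· ♙ · · · · · ·
♙ · ♙ ♙ ♙ ♙ ♙ ♙
♖ ♘ ♗ ♕ ♔ ♗ ♘ ♖


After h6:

♜ ♞ ♝ ♛ ♚ ♝ ♞ ♜
♟ ♟ ♟ ♟ ♟ ♟ ♟ ·
· · · · · · · ♟
· · · · · · · ·
· · · · · · · ·
· ♙ · · · · · ·
♙ · ♙ ♙ ♙ ♙ ♙ ♙
♖ ♘ ♗ ♕ ♔ ♗ ♘ ♖


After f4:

♜ ♞ ♝ ♛ ♚ ♝ ♞ ♜
♟ ♟ ♟ ♟ ♟ ♟ ♟ ·
· · · · · · · ♟
· · · · · · · ·
· · · · · ♙ · ·
· ♙ · · · · · ·
♙ · ♙ ♙ ♙ · ♙ ♙
♖ ♘ ♗ ♕ ♔ ♗ ♘ ♖


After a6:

♜ ♞ ♝ ♛ ♚ ♝ ♞ ♜
· ♟ ♟ ♟ ♟ ♟ ♟ ·
♟ · · · · · · ♟
· · · · · · · ·
· · · · · ♙ · ·
· ♙ · · · · · ·
♙ · ♙ ♙ ♙ · ♙ ♙
♖ ♘ ♗ ♕ ♔ ♗ ♘ ♖


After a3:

♜ ♞ ♝ ♛ ♚ ♝ ♞ ♜
· ♟ ♟ ♟ ♟ ♟ ♟ ·
♟ · · · · · · ♟
· · · · · · · ·
· · · · · ♙ · ·
♙ ♙ · · · · · ·
· · ♙ ♙ ♙ · ♙ ♙
♖ ♘ ♗ ♕ ♔ ♗ ♘ ♖


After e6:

♜ ♞ ♝ ♛ ♚ ♝ ♞ ♜
· ♟ ♟ ♟ · ♟ ♟ ·
♟ · · · ♟ · · ♟
· · · · · · · ·
· · · · · ♙ · ·
♙ ♙ · · · · · ·
· · ♙ ♙ ♙ · ♙ ♙
♖ ♘ ♗ ♕ ♔ ♗ ♘ ♖


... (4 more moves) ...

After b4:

· ♞ ♝ ♛ ♚ · ♞ ♜
♜ ♟ ♟ ♟ · ♟ ♟ ·
♟ · · ♝ ♟ · · ♟
· · · · · · · ·
· ♙ · · · ♙ · ·
♙ · · · ♙ ♘ · ·
· · ♙ ♙ · · ♙ ♙
♖ ♘ ♗ ♕ ♔ ♗ · ♖


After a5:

· ♞ ♝ ♛ ♚ · ♞ ♜
♜ ♟ ♟ ♟ · ♟ ♟ ·
· · · ♝ ♟ · · ♟
♟ · · · · · · ·
· ♙ · · · ♙ · ·
♙ · · · ♙ ♘ · ·
· · ♙ ♙ · · ♙ ♙
♖ ♘ ♗ ♕ ♔ ♗ · ♖



  a b c d e f g h
  ─────────────────
8│· ♞ ♝ ♛ ♚ · ♞ ♜│8
7│♜ ♟ ♟ ♟ · ♟ ♟ ·│7
6│· · · ♝ ♟ · · ♟│6
5│♟ · · · · · · ·│5
4│· ♙ · · · ♙ · ·│4
3│♙ · · · ♙ ♘ · ·│3
2│· · ♙ ♙ · · ♙ ♙│2
1│♖ ♘ ♗ ♕ ♔ ♗ · ♖│1
  ─────────────────
  a b c d e f g h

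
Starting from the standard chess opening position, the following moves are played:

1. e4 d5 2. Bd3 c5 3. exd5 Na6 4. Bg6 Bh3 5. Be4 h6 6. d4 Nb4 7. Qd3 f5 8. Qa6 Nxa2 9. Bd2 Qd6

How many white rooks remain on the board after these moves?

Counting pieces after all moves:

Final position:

  a b c d e f g h
  ─────────────────
8│♜ · · · ♚ ♝ ♞ ♜│8
7│♟ ♟ · · ♟ · ♟ ·│7
6│♕ · · ♛ · · · ♟│6
5│· · ♟ ♙ · ♟ · ·│5
4│· · · ♙ ♗ · · ·│4
3│· · · · · · · ♝│3
2│♞ ♙ ♙ ♗ · ♙ ♙ ♙│2
1│♖ ♘ · · ♔ · ♘ ♖│1
  ─────────────────
  a b c d e f g h


2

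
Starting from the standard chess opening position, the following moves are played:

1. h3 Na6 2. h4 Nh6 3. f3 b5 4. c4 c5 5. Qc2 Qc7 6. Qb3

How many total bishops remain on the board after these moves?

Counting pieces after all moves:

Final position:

  a b c d e f g h
  ─────────────────
8│♜ · ♝ · ♚ ♝ · ♜│8
7│♟ · ♛ ♟ ♟ ♟ ♟ ♟│7
6│♞ · · · · · · ♞│6
5│· ♟ ♟ · · · · ·│5
4│· · ♙ · · · · ♙│4
3│· ♕ · · · ♙ · ·│3
2│♙ ♙ · ♙ ♙ · ♙ ·│2
1│♖ ♘ ♗ · ♔ ♗ ♘ ♖│1
  ─────────────────
  a b c d e f g h


4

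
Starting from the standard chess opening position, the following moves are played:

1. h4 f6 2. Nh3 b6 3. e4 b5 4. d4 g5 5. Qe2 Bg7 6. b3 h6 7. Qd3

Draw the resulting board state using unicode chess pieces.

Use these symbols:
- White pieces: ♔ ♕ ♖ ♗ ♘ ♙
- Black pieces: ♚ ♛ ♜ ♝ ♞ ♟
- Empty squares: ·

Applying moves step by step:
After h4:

♜ ♞ ♝ ♛ ♚ ♝ ♞ ♜
♟ ♟ ♟ ♟ ♟ ♟ ♟ ♟
· · · · · · · ·
· · · · · · · ·
· · · · · · · ♙
· · · · · · · ·
♙ ♙ ♙ ♙ ♙ ♙ ♙ ·
♖ ♘ ♗ ♕ ♔ ♗ ♘ ♖


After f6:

♜ ♞ ♝ ♛ ♚ ♝ ♞ ♜
♟ ♟ ♟ ♟ ♟ · ♟ ♟
· · · · · ♟ · ·
· · · · · · · ·
· · · · · · · ♙
· · · · · · · ·
♙ ♙ ♙ ♙ ♙ ♙ ♙ ·
♖ ♘ ♗ ♕ ♔ ♗ ♘ ♖


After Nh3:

♜ ♞ ♝ ♛ ♚ ♝ ♞ ♜
♟ ♟ ♟ ♟ ♟ · ♟ ♟
· · · · · ♟ · ·
· · · · · · · ·
· · · · · · · ♙
· · · · · · · ♘
♙ ♙ ♙ ♙ ♙ ♙ ♙ ·
♖ ♘ ♗ ♕ ♔ ♗ · ♖


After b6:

♜ ♞ ♝ ♛ ♚ ♝ ♞ ♜
♟ · ♟ ♟ ♟ · ♟ ♟
· ♟ · · · ♟ · ·
· · · · · · · ·
· · · · · · · ♙
· · · · · · · ♘
♙ ♙ ♙ ♙ ♙ ♙ ♙ ·
♖ ♘ ♗ ♕ ♔ ♗ · ♖


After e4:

♜ ♞ ♝ ♛ ♚ ♝ ♞ ♜
♟ · ♟ ♟ ♟ · ♟ ♟
· ♟ · · · ♟ · ·
· · · · · · · ·
· · · · ♙ · · ♙
· · · · · · · ♘
♙ ♙ ♙ ♙ · ♙ ♙ ·
♖ ♘ ♗ ♕ ♔ ♗ · ♖


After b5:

♜ ♞ ♝ ♛ ♚ ♝ ♞ ♜
♟ · ♟ ♟ ♟ · ♟ ♟
· · · · · ♟ · ·
· ♟ · · · · · ·
· · · · ♙ · · ♙
· · · · · · · ♘
♙ ♙ ♙ ♙ · ♙ ♙ ·
♖ ♘ ♗ ♕ ♔ ♗ · ♖


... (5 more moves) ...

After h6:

♜ ♞ ♝ ♛ ♚ · ♞ ♜
♟ · ♟ ♟ ♟ · ♝ ·
· · · · · ♟ · ♟
· ♟ · · · · ♟ ·
· · · ♙ ♙ · · ♙
· ♙ · · · · · ♘
♙ · ♙ · ♕ ♙ ♙ ·
♖ ♘ ♗ · ♔ ♗ · ♖


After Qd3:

♜ ♞ ♝ ♛ ♚ · ♞ ♜
♟ · ♟ ♟ ♟ · ♝ ·
· · · · · ♟ · ♟
· ♟ · · · · ♟ ·
· · · ♙ ♙ · · ♙
· ♙ · ♕ · · · ♘
♙ · ♙ · · ♙ ♙ ·
♖ ♘ ♗ · ♔ ♗ · ♖



  a b c d e f g h
  ─────────────────
8│♜ ♞ ♝ ♛ ♚ · ♞ ♜│8
7│♟ · ♟ ♟ ♟ · ♝ ·│7
6│· · · · · ♟ · ♟│6
5│· ♟ · · · · ♟ ·│5
4│· · · ♙ ♙ · · ♙│4
3│· ♙ · ♕ · · · ♘│3
2│♙ · ♙ · · ♙ ♙ ·│2
1│♖ ♘ ♗ · ♔ ♗ · ♖│1
  ─────────────────
  a b c d e f g h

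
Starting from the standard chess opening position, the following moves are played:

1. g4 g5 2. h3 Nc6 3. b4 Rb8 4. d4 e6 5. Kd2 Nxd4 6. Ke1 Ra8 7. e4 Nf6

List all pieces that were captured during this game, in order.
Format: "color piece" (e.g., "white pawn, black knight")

Tracking captures:
  Nxd4: captured white pawn

white pawn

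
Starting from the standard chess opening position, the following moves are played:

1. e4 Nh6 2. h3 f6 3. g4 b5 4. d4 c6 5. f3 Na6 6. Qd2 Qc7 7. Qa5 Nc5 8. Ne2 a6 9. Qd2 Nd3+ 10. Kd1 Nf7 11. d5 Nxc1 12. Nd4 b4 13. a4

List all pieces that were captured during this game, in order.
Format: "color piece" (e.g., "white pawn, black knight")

Tracking captures:
  Nxc1: captured white bishop

white bishop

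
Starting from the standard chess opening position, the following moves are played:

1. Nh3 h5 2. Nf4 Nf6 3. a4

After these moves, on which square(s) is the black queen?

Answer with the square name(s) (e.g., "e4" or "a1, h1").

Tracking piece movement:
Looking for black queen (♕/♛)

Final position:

  a b c d e f g h
  ─────────────────
8│♜ ♞ ♝ ♛ ♚ ♝ · ♜│8
7│♟ ♟ ♟ ♟ ♟ ♟ ♟ ·│7
6│· · · · · ♞ · ·│6
5│· · · · · · · ♟│5
4│♙ · · · · ♘ · ·│4
3│· · · · · · · ·│3
2│· ♙ ♙ ♙ ♙ ♙ ♙ ♙│2
1│♖ ♘ ♗ ♕ ♔ ♗ · ♖│1
  ─────────────────
  a b c d e f g h


d8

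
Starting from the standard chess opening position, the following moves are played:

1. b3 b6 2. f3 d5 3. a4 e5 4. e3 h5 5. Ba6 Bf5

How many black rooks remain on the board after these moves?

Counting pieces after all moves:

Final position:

  a b c d e f g h
  ─────────────────
8│♜ ♞ · ♛ ♚ ♝ ♞ ♜│8
7│♟ · ♟ · · ♟ ♟ ·│7
6│♗ ♟ · · · · · ·│6
5│· · · ♟ ♟ ♝ · ♟│5
4│♙ · · · · · · ·│4
3│· ♙ · · ♙ ♙ · ·│3
2│· · ♙ ♙ · · ♙ ♙│2
1│♖ ♘ ♗ ♕ ♔ · ♘ ♖│1
  ─────────────────
  a b c d e f g h


2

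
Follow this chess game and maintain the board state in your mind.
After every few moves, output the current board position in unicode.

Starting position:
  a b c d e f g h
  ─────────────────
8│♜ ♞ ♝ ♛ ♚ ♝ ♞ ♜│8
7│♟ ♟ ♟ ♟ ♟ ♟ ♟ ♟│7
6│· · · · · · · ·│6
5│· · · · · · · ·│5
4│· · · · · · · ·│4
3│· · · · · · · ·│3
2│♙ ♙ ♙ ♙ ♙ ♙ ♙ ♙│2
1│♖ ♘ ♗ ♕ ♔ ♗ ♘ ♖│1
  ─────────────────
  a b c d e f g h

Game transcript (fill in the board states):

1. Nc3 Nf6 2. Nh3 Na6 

  a b c d e f g h
  ─────────────────
8│♜ · ♝ ♛ ♚ ♝ · ♜│8
7│♟ ♟ ♟ ♟ ♟ ♟ ♟ ♟│7
6│♞ · · · · ♞ · ·│6
5│· · · · · · · ·│5
4│· · · · · · · ·│4
3│· · ♘ · · · · ♘│3
2│♙ ♙ ♙ ♙ ♙ ♙ ♙ ♙│2
1│♖ · ♗ ♕ ♔ ♗ · ♖│1
  ─────────────────
  a b c d e f g h

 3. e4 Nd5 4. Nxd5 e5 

  a b c d e f g h
  ─────────────────
8│♜ · ♝ ♛ ♚ ♝ · ♜│8
7│♟ ♟ ♟ ♟ · ♟ ♟ ♟│7
6│♞ · · · · · · ·│6
5│· · · ♘ ♟ · · ·│5
4│· · · · ♙ · · ·│4
3│· · · · · · · ♘│3
2│♙ ♙ ♙ ♙ · ♙ ♙ ♙│2
1│♖ · ♗ ♕ ♔ ♗ · ♖│1
  ─────────────────
  a b c d e f g h

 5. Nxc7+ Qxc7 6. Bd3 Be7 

  a b c d e f g h
  ─────────────────
8│♜ · ♝ · ♚ · · ♜│8
7│♟ ♟ ♛ ♟ ♝ ♟ ♟ ♟│7
6│♞ · · · · · · ·│6
5│· · · · ♟ · · ·│5
4│· · · · ♙ · · ·│4
3│· · · ♗ · · · ♘│3
2│♙ ♙ ♙ ♙ · ♙ ♙ ♙│2
1│♖ · ♗ ♕ ♔ · · ♖│1
  ─────────────────
  a b c d e f g h

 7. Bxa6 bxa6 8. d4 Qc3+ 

  a b c d e f g h
  ─────────────────
8│♜ · ♝ · ♚ · · ♜│8
7│♟ · · ♟ ♝ ♟ ♟ ♟│7
6│♟ · · · · · · ·│6
5│· · · · ♟ · · ·│5
4│· · · ♙ ♙ · · ·│4
3│· · ♛ · · · · ♘│3
2│♙ ♙ ♙ · · ♙ ♙ ♙│2
1│♖ · ♗ ♕ ♔ · · ♖│1
  ─────────────────
  a b c d e f g h

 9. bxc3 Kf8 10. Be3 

  a b c d e f g h
  ─────────────────
8│♜ · ♝ · · ♚ · ♜│8
7│♟ · · ♟ ♝ ♟ ♟ ♟│7
6│♟ · · · · · · ·│6
5│· · · · ♟ · · ·│5
4│· · · ♙ ♙ · · ·│4
3│· · ♙ · ♗ · · ♘│3
2│♙ · ♙ · · ♙ ♙ ♙│2
1│♖ · · ♕ ♔ · · ♖│1
  ─────────────────
  a b c d e f g h


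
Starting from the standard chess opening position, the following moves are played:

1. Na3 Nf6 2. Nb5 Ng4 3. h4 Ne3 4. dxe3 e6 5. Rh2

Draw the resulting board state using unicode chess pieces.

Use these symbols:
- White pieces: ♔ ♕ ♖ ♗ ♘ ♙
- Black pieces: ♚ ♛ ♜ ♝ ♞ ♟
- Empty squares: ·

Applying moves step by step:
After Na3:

♜ ♞ ♝ ♛ ♚ ♝ ♞ ♜
♟ ♟ ♟ ♟ ♟ ♟ ♟ ♟
· · · · · · · ·
· · · · · · · ·
· · · · · · · ·
♘ · · · · · · ·
♙ ♙ ♙ ♙ ♙ ♙ ♙ ♙
♖ · ♗ ♕ ♔ ♗ ♘ ♖


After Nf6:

♜ ♞ ♝ ♛ ♚ ♝ · ♜
♟ ♟ ♟ ♟ ♟ ♟ ♟ ♟
· · · · · ♞ · ·
· · · · · · · ·
· · · · · · · ·
♘ · · · · · · ·
♙ ♙ ♙ ♙ ♙ ♙ ♙ ♙
♖ · ♗ ♕ ♔ ♗ ♘ ♖


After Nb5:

♜ ♞ ♝ ♛ ♚ ♝ · ♜
♟ ♟ ♟ ♟ ♟ ♟ ♟ ♟
· · · · · ♞ · ·
· ♘ · · · · · ·
· · · · · · · ·
· · · · · · · ·
♙ ♙ ♙ ♙ ♙ ♙ ♙ ♙
♖ · ♗ ♕ ♔ ♗ ♘ ♖


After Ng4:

♜ ♞ ♝ ♛ ♚ ♝ · ♜
♟ ♟ ♟ ♟ ♟ ♟ ♟ ♟
· · · · · · · ·
· ♘ · · · · · ·
· · · · · · ♞ ·
· · · · · · · ·
♙ ♙ ♙ ♙ ♙ ♙ ♙ ♙
♖ · ♗ ♕ ♔ ♗ ♘ ♖


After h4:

♜ ♞ ♝ ♛ ♚ ♝ · ♜
♟ ♟ ♟ ♟ ♟ ♟ ♟ ♟
· · · · · · · ·
· ♘ · · · · · ·
· · · · · · ♞ ♙
· · · · · · · ·
♙ ♙ ♙ ♙ ♙ ♙ ♙ ·
♖ · ♗ ♕ ♔ ♗ ♘ ♖


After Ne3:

♜ ♞ ♝ ♛ ♚ ♝ · ♜
♟ ♟ ♟ ♟ ♟ ♟ ♟ ♟
· · · · · · · ·
· ♘ · · · · · ·
· · · · · · · ♙
· · · · ♞ · · ·
♙ ♙ ♙ ♙ ♙ ♙ ♙ ·
♖ · ♗ ♕ ♔ ♗ ♘ ♖


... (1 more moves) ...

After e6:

♜ ♞ ♝ ♛ ♚ ♝ · ♜
♟ ♟ ♟ ♟ · ♟ ♟ ♟
· · · · ♟ · · ·
· ♘ · · · · · ·
· · · · · · · ♙
· · · · ♙ · · ·
♙ ♙ ♙ · ♙ ♙ ♙ ·
♖ · ♗ ♕ ♔ ♗ ♘ ♖


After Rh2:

♜ ♞ ♝ ♛ ♚ ♝ · ♜
♟ ♟ ♟ ♟ · ♟ ♟ ♟
· · · · ♟ · · ·
· ♘ · · · · · ·
· · · · · · · ♙
· · · · ♙ · · ·
♙ ♙ ♙ · ♙ ♙ ♙ ♖
♖ · ♗ ♕ ♔ ♗ ♘ ·



  a b c d e f g h
  ─────────────────
8│♜ ♞ ♝ ♛ ♚ ♝ · ♜│8
7│♟ ♟ ♟ ♟ · ♟ ♟ ♟│7
6│· · · · ♟ · · ·│6
5│· ♘ · · · · · ·│5
4│· · · · · · · ♙│4
3│· · · · ♙ · · ·│3
2│♙ ♙ ♙ · ♙ ♙ ♙ ♖│2
1│♖ · ♗ ♕ ♔ ♗ ♘ ·│1
  ─────────────────
  a b c d e f g h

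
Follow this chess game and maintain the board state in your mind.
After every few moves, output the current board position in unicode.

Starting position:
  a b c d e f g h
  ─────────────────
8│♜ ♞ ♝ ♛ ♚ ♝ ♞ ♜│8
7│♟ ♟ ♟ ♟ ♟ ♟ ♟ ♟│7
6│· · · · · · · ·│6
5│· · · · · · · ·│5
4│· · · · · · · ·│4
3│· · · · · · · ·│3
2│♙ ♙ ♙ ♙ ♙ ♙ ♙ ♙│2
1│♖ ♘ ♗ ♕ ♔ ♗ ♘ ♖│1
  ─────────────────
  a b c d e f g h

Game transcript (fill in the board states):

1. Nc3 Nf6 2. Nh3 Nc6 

  a b c d e f g h
  ─────────────────
8│♜ · ♝ ♛ ♚ ♝ · ♜│8
7│♟ ♟ ♟ ♟ ♟ ♟ ♟ ♟│7
6│· · ♞ · · ♞ · ·│6
5│· · · · · · · ·│5
4│· · · · · · · ·│4
3│· · ♘ · · · · ♘│3
2│♙ ♙ ♙ ♙ ♙ ♙ ♙ ♙│2
1│♖ · ♗ ♕ ♔ ♗ · ♖│1
  ─────────────────
  a b c d e f g h

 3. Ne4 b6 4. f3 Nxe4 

  a b c d e f g h
  ─────────────────
8│♜ · ♝ ♛ ♚ ♝ · ♜│8
7│♟ · ♟ ♟ ♟ ♟ ♟ ♟│7
6│· ♟ ♞ · · · · ·│6
5│· · · · · · · ·│5
4│· · · · ♞ · · ·│4
3│· · · · · ♙ · ♘│3
2│♙ ♙ ♙ ♙ ♙ · ♙ ♙│2
1│♖ · ♗ ♕ ♔ ♗ · ♖│1
  ─────────────────
  a b c d e f g h

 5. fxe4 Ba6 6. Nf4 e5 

  a b c d e f g h
  ─────────────────
8│♜ · · ♛ ♚ ♝ · ♜│8
7│♟ · ♟ ♟ · ♟ ♟ ♟│7
6│♝ ♟ ♞ · · · · ·│6
5│· · · · ♟ · · ·│5
4│· · · · ♙ ♘ · ·│4
3│· · · · · · · ·│3
2│♙ ♙ ♙ ♙ ♙ · ♙ ♙│2
1│♖ · ♗ ♕ ♔ ♗ · ♖│1
  ─────────────────
  a b c d e f g h

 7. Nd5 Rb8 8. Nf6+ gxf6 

  a b c d e f g h
  ─────────────────
8│· ♜ · ♛ ♚ ♝ · ♜│8
7│♟ · ♟ ♟ · ♟ · ♟│7
6│♝ ♟ ♞ · · ♟ · ·│6
5│· · · · ♟ · · ·│5
4│· · · · ♙ · · ·│4
3│· · · · · · · ·│3
2│♙ ♙ ♙ ♙ ♙ · ♙ ♙│2
1│♖ · ♗ ♕ ♔ ♗ · ♖│1
  ─────────────────
  a b c d e f g h

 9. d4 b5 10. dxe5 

  a b c d e f g h
  ─────────────────
8│· ♜ · ♛ ♚ ♝ · ♜│8
7│♟ · ♟ ♟ · ♟ · ♟│7
6│♝ · ♞ · · ♟ · ·│6
5│· ♟ · · ♙ · · ·│5
4│· · · · ♙ · · ·│4
3│· · · · · · · ·│3
2│♙ ♙ ♙ · ♙ · ♙ ♙│2
1│♖ · ♗ ♕ ♔ ♗ · ♖│1
  ─────────────────
  a b c d e f g h


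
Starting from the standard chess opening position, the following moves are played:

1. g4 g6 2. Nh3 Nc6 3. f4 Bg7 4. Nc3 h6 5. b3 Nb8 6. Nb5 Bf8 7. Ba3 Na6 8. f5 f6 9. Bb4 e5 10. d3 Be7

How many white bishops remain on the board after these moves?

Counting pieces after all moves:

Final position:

  a b c d e f g h
  ─────────────────
8│♜ · ♝ ♛ ♚ · ♞ ♜│8
7│♟ ♟ ♟ ♟ ♝ · · ·│7
6│♞ · · · · ♟ ♟ ♟│6
5│· ♘ · · ♟ ♙ · ·│5
4│· ♗ · · · · ♙ ·│4
3│· ♙ · ♙ · · · ♘│3
2│♙ · ♙ · ♙ · · ♙│2
1│♖ · · ♕ ♔ ♗ · ♖│1
  ─────────────────
  a b c d e f g h


2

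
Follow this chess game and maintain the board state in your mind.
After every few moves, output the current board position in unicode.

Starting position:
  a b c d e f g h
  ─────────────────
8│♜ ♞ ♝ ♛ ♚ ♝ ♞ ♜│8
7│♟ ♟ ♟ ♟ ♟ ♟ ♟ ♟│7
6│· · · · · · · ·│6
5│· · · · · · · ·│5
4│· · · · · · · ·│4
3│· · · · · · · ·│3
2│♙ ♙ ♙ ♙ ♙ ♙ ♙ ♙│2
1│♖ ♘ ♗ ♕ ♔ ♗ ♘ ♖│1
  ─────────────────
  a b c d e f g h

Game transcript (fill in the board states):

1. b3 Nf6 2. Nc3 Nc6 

  a b c d e f g h
  ─────────────────
8│♜ · ♝ ♛ ♚ ♝ · ♜│8
7│♟ ♟ ♟ ♟ ♟ ♟ ♟ ♟│7
6│· · ♞ · · ♞ · ·│6
5│· · · · · · · ·│5
4│· · · · · · · ·│4
3│· ♙ ♘ · · · · ·│3
2│♙ · ♙ ♙ ♙ ♙ ♙ ♙│2
1│♖ · ♗ ♕ ♔ ♗ ♘ ♖│1
  ─────────────────
  a b c d e f g h

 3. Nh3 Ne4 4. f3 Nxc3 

  a b c d e f g h
  ─────────────────
8│♜ · ♝ ♛ ♚ ♝ · ♜│8
7│♟ ♟ ♟ ♟ ♟ ♟ ♟ ♟│7
6│· · ♞ · · · · ·│6
5│· · · · · · · ·│5
4│· · · · · · · ·│4
3│· ♙ ♞ · · ♙ · ♘│3
2│♙ · ♙ ♙ ♙ · ♙ ♙│2
1│♖ · ♗ ♕ ♔ ♗ · ♖│1
  ─────────────────
  a b c d e f g h

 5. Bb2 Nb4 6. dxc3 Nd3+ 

  a b c d e f g h
  ─────────────────
8│♜ · ♝ ♛ ♚ ♝ · ♜│8
7│♟ ♟ ♟ ♟ ♟ ♟ ♟ ♟│7
6│· · · · · · · ·│6
5│· · · · · · · ·│5
4│· · · · · · · ·│4
3│· ♙ ♙ ♞ · ♙ · ♘│3
2│♙ ♗ ♙ · ♙ · ♙ ♙│2
1│♖ · · ♕ ♔ ♗ · ♖│1
  ─────────────────
  a b c d e f g h

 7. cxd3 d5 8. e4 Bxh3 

  a b c d e f g h
  ─────────────────
8│♜ · · ♛ ♚ ♝ · ♜│8
7│♟ ♟ ♟ · ♟ ♟ ♟ ♟│7
6│· · · · · · · ·│6
5│· · · ♟ · · · ·│5
4│· · · · ♙ · · ·│4
3│· ♙ ♙ ♙ · ♙ · ♝│3
2│♙ ♗ · · · · ♙ ♙│2
1│♖ · · ♕ ♔ ♗ · ♖│1
  ─────────────────
  a b c d e f g h

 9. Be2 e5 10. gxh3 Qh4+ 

  a b c d e f g h
  ─────────────────
8│♜ · · · ♚ ♝ · ♜│8
7│♟ ♟ ♟ · · ♟ ♟ ♟│7
6│· · · · · · · ·│6
5│· · · ♟ ♟ · · ·│5
4│· · · · ♙ · · ♛│4
3│· ♙ ♙ ♙ · ♙ · ♙│3
2│♙ ♗ · · ♗ · · ♙│2
1│♖ · · ♕ ♔ · · ♖│1
  ─────────────────
  a b c d e f g h



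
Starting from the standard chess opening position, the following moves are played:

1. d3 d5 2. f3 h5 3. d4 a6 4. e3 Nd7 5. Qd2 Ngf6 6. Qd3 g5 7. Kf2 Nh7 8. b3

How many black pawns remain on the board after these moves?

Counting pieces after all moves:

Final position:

  a b c d e f g h
  ─────────────────
8│♜ · ♝ ♛ ♚ ♝ · ♜│8
7│· ♟ ♟ ♞ ♟ ♟ · ♞│7
6│♟ · · · · · · ·│6
5│· · · ♟ · · ♟ ♟│5
4│· · · ♙ · · · ·│4
3│· ♙ · ♕ ♙ ♙ · ·│3
2│♙ · ♙ · · ♔ ♙ ♙│2
1│♖ ♘ ♗ · · ♗ ♘ ♖│1
  ─────────────────
  a b c d e f g h


8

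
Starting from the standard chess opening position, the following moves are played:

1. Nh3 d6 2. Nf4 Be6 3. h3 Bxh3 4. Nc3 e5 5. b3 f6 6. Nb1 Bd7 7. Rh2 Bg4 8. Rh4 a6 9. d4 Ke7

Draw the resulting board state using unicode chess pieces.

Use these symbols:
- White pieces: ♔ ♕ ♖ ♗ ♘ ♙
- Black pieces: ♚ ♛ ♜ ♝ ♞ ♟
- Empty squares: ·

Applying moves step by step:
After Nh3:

♜ ♞ ♝ ♛ ♚ ♝ ♞ ♜
♟ ♟ ♟ ♟ ♟ ♟ ♟ ♟
· · · · · · · ·
· · · · · · · ·
· · · · · · · ·
· · · · · · · ♘
♙ ♙ ♙ ♙ ♙ ♙ ♙ ♙
♖ ♘ ♗ ♕ ♔ ♗ · ♖


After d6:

♜ ♞ ♝ ♛ ♚ ♝ ♞ ♜
♟ ♟ ♟ · ♟ ♟ ♟ ♟
· · · ♟ · · · ·
· · · · · · · ·
· · · · · · · ·
· · · · · · · ♘
♙ ♙ ♙ ♙ ♙ ♙ ♙ ♙
♖ ♘ ♗ ♕ ♔ ♗ · ♖


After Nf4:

♜ ♞ ♝ ♛ ♚ ♝ ♞ ♜
♟ ♟ ♟ · ♟ ♟ ♟ ♟
· · · ♟ · · · ·
· · · · · · · ·
· · · · · ♘ · ·
· · · · · · · ·
♙ ♙ ♙ ♙ ♙ ♙ ♙ ♙
♖ ♘ ♗ ♕ ♔ ♗ · ♖


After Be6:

♜ ♞ · ♛ ♚ ♝ ♞ ♜
♟ ♟ ♟ · ♟ ♟ ♟ ♟
· · · ♟ ♝ · · ·
· · · · · · · ·
· · · · · ♘ · ·
· · · · · · · ·
♙ ♙ ♙ ♙ ♙ ♙ ♙ ♙
♖ ♘ ♗ ♕ ♔ ♗ · ♖


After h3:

♜ ♞ · ♛ ♚ ♝ ♞ ♜
♟ ♟ ♟ · ♟ ♟ ♟ ♟
· · · ♟ ♝ · · ·
· · · · · · · ·
· · · · · ♘ · ·
· · · · · · · ♙
♙ ♙ ♙ ♙ ♙ ♙ ♙ ·
♖ ♘ ♗ ♕ ♔ ♗ · ♖


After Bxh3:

♜ ♞ · ♛ ♚ ♝ ♞ ♜
♟ ♟ ♟ · ♟ ♟ ♟ ♟
· · · ♟ · · · ·
· · · · · · · ·
· · · · · ♘ · ·
· · · · · · · ♝
♙ ♙ ♙ ♙ ♙ ♙ ♙ ·
♖ ♘ ♗ ♕ ♔ ♗ · ♖


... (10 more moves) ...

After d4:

♜ ♞ · ♛ ♚ ♝ ♞ ♜
· ♟ ♟ · · · ♟ ♟
♟ · · ♟ · ♟ · ·
· · · · ♟ · · ·
· · · ♙ · ♘ ♝ ♖
· ♙ · · · · · ·
♙ · ♙ · ♙ ♙ ♙ ·
♖ ♘ ♗ ♕ ♔ ♗ · ·


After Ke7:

♜ ♞ · ♛ · ♝ ♞ ♜
· ♟ ♟ · ♚ · ♟ ♟
♟ · · ♟ · ♟ · ·
· · · · ♟ · · ·
· · · ♙ · ♘ ♝ ♖
· ♙ · · · · · ·
♙ · ♙ · ♙ ♙ ♙ ·
♖ ♘ ♗ ♕ ♔ ♗ · ·



  a b c d e f g h
  ─────────────────
8│♜ ♞ · ♛ · ♝ ♞ ♜│8
7│· ♟ ♟ · ♚ · ♟ ♟│7
6│♟ · · ♟ · ♟ · ·│6
5│· · · · ♟ · · ·│5
4│· · · ♙ · ♘ ♝ ♖│4
3│· ♙ · · · · · ·│3
2│♙ · ♙ · ♙ ♙ ♙ ·│2
1│♖ ♘ ♗ ♕ ♔ ♗ · ·│1
  ─────────────────
  a b c d e f g h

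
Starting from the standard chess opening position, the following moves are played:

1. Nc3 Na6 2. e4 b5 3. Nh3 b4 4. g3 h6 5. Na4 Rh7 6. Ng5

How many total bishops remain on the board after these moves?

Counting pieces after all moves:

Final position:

  a b c d e f g h
  ─────────────────
8│♜ · ♝ ♛ ♚ ♝ ♞ ·│8
7│♟ · ♟ ♟ ♟ ♟ ♟ ♜│7
6│♞ · · · · · · ♟│6
5│· · · · · · ♘ ·│5
4│♘ ♟ · · ♙ · · ·│4
3│· · · · · · ♙ ·│3
2│♙ ♙ ♙ ♙ · ♙ · ♙│2
1│♖ · ♗ ♕ ♔ ♗ · ♖│1
  ─────────────────
  a b c d e f g h


4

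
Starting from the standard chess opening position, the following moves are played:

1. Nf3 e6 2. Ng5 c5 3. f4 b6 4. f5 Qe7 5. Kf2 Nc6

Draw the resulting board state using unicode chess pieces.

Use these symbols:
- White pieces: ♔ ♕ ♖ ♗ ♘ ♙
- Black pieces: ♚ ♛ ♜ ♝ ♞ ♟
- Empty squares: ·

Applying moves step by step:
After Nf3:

♜ ♞ ♝ ♛ ♚ ♝ ♞ ♜
♟ ♟ ♟ ♟ ♟ ♟ ♟ ♟
· · · · · · · ·
· · · · · · · ·
· · · · · · · ·
· · · · · ♘ · ·
♙ ♙ ♙ ♙ ♙ ♙ ♙ ♙
♖ ♘ ♗ ♕ ♔ ♗ · ♖


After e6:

♜ ♞ ♝ ♛ ♚ ♝ ♞ ♜
♟ ♟ ♟ ♟ · ♟ ♟ ♟
· · · · ♟ · · ·
· · · · · · · ·
· · · · · · · ·
· · · · · ♘ · ·
♙ ♙ ♙ ♙ ♙ ♙ ♙ ♙
♖ ♘ ♗ ♕ ♔ ♗ · ♖


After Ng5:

♜ ♞ ♝ ♛ ♚ ♝ ♞ ♜
♟ ♟ ♟ ♟ · ♟ ♟ ♟
· · · · ♟ · · ·
· · · · · · ♘ ·
· · · · · · · ·
· · · · · · · ·
♙ ♙ ♙ ♙ ♙ ♙ ♙ ♙
♖ ♘ ♗ ♕ ♔ ♗ · ♖


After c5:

♜ ♞ ♝ ♛ ♚ ♝ ♞ ♜
♟ ♟ · ♟ · ♟ ♟ ♟
· · · · ♟ · · ·
· · ♟ · · · ♘ ·
· · · · · · · ·
· · · · · · · ·
♙ ♙ ♙ ♙ ♙ ♙ ♙ ♙
♖ ♘ ♗ ♕ ♔ ♗ · ♖


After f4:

♜ ♞ ♝ ♛ ♚ ♝ ♞ ♜
♟ ♟ · ♟ · ♟ ♟ ♟
· · · · ♟ · · ·
· · ♟ · · · ♘ ·
· · · · · ♙ · ·
· · · · · · · ·
♙ ♙ ♙ ♙ ♙ · ♙ ♙
♖ ♘ ♗ ♕ ♔ ♗ · ♖


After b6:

♜ ♞ ♝ ♛ ♚ ♝ ♞ ♜
♟ · · ♟ · ♟ ♟ ♟
· ♟ · · ♟ · · ·
· · ♟ · · · ♘ ·
· · · · · ♙ · ·
· · · · · · · ·
♙ ♙ ♙ ♙ ♙ · ♙ ♙
♖ ♘ ♗ ♕ ♔ ♗ · ♖


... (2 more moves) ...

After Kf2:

♜ ♞ ♝ · ♚ ♝ ♞ ♜
♟ · · ♟ ♛ ♟ ♟ ♟
· ♟ · · ♟ · · ·
· · ♟ · · ♙ ♘ ·
· · · · · · · ·
· · · · · · · ·
♙ ♙ ♙ ♙ ♙ ♔ ♙ ♙
♖ ♘ ♗ ♕ · ♗ · ♖


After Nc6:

♜ · ♝ · ♚ ♝ ♞ ♜
♟ · · ♟ ♛ ♟ ♟ ♟
· ♟ ♞ · ♟ · · ·
· · ♟ · · ♙ ♘ ·
· · · · · · · ·
· · · · · · · ·
♙ ♙ ♙ ♙ ♙ ♔ ♙ ♙
♖ ♘ ♗ ♕ · ♗ · ♖



  a b c d e f g h
  ─────────────────
8│♜ · ♝ · ♚ ♝ ♞ ♜│8
7│♟ · · ♟ ♛ ♟ ♟ ♟│7
6│· ♟ ♞ · ♟ · · ·│6
5│· · ♟ · · ♙ ♘ ·│5
4│· · · · · · · ·│4
3│· · · · · · · ·│3
2│♙ ♙ ♙ ♙ ♙ ♔ ♙ ♙│2
1│♖ ♘ ♗ ♕ · ♗ · ♖│1
  ─────────────────
  a b c d e f g h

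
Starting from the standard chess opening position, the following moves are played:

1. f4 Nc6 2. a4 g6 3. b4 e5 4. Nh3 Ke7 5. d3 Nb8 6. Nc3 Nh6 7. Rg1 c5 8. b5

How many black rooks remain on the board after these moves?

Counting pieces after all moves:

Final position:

  a b c d e f g h
  ─────────────────
8│♜ ♞ ♝ ♛ · ♝ · ♜│8
7│♟ ♟ · ♟ ♚ ♟ · ♟│7
6│· · · · · · ♟ ♞│6
5│· ♙ ♟ · ♟ · · ·│5
4│♙ · · · · ♙ · ·│4
3│· · ♘ ♙ · · · ♘│3
2│· · ♙ · ♙ · ♙ ♙│2
1│♖ · ♗ ♕ ♔ ♗ ♖ ·│1
  ─────────────────
  a b c d e f g h


2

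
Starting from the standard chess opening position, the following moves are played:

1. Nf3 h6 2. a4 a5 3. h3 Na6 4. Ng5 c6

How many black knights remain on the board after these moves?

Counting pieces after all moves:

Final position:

  a b c d e f g h
  ─────────────────
8│♜ · ♝ ♛ ♚ ♝ ♞ ♜│8
7│· ♟ · ♟ ♟ ♟ ♟ ·│7
6│♞ · ♟ · · · · ♟│6
5│♟ · · · · · ♘ ·│5
4│♙ · · · · · · ·│4
3│· · · · · · · ♙│3
2│· ♙ ♙ ♙ ♙ ♙ ♙ ·│2
1│♖ ♘ ♗ ♕ ♔ ♗ · ♖│1
  ─────────────────
  a b c d e f g h


2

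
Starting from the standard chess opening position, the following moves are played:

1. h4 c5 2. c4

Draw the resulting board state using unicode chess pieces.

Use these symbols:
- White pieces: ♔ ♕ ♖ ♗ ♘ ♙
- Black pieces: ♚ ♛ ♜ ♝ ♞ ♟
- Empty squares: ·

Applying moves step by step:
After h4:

♜ ♞ ♝ ♛ ♚ ♝ ♞ ♜
♟ ♟ ♟ ♟ ♟ ♟ ♟ ♟
· · · · · · · ·
· · · · · · · ·
· · · · · · · ♙
· · · · · · · ·
♙ ♙ ♙ ♙ ♙ ♙ ♙ ·
♖ ♘ ♗ ♕ ♔ ♗ ♘ ♖


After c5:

♜ ♞ ♝ ♛ ♚ ♝ ♞ ♜
♟ ♟ · ♟ ♟ ♟ ♟ ♟
· · · · · · · ·
· · ♟ · · · · ·
· · · · · · · ♙
· · · · · · · ·
♙ ♙ ♙ ♙ ♙ ♙ ♙ ·
♖ ♘ ♗ ♕ ♔ ♗ ♘ ♖


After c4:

♜ ♞ ♝ ♛ ♚ ♝ ♞ ♜
♟ ♟ · ♟ ♟ ♟ ♟ ♟
· · · · · · · ·
· · ♟ · · · · ·
· · ♙ · · · · ♙
· · · · · · · ·
♙ ♙ · ♙ ♙ ♙ ♙ ·
♖ ♘ ♗ ♕ ♔ ♗ ♘ ♖



  a b c d e f g h
  ─────────────────
8│♜ ♞ ♝ ♛ ♚ ♝ ♞ ♜│8
7│♟ ♟ · ♟ ♟ ♟ ♟ ♟│7
6│· · · · · · · ·│6
5│· · ♟ · · · · ·│5
4│· · ♙ · · · · ♙│4
3│· · · · · · · ·│3
2│♙ ♙ · ♙ ♙ ♙ ♙ ·│2
1│♖ ♘ ♗ ♕ ♔ ♗ ♘ ♖│1
  ─────────────────
  a b c d e f g h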